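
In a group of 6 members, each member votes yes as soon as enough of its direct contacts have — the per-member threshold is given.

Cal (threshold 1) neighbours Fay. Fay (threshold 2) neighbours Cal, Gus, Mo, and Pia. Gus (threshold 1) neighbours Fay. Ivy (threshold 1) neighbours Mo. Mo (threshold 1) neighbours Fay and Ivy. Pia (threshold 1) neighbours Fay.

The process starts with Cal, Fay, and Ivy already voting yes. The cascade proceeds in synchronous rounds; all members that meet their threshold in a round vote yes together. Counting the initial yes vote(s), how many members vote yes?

6

Round 1 — Cal, Fay, Ivy vote yes (initial).
Round 2 — checking thresholds:
  Gus: 1 of 1 neighbours ≥ 1, votes yes.
  Mo: 2 of 2 neighbours ≥ 1, votes yes.
  Pia: 1 of 1 neighbours ≥ 1, votes yes.
Round 3 — no new yes votes; cascade stops.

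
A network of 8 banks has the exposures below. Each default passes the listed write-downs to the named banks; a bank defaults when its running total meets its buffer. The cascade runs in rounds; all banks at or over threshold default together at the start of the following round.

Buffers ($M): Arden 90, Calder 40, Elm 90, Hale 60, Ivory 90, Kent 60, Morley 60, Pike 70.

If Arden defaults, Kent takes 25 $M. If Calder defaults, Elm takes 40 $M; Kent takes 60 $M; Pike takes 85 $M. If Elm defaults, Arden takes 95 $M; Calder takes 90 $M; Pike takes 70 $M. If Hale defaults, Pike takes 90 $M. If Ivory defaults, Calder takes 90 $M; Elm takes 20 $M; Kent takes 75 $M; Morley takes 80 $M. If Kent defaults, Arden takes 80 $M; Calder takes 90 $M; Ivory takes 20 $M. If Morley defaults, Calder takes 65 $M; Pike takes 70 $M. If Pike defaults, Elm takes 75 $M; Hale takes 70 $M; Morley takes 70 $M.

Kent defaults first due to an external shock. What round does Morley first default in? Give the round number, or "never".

4

Round 1 — Kent defaults (initial).
  Arden: +80 → 80 < 90
  Calder: +90 → 90 ≥ 40
  Ivory: +20 → 20 < 90
Round 2 — Calder defaults.
  Elm: +40 → 40 < 90
  Pike: +85 → 85 ≥ 70
Round 3 — Pike defaults.
  Elm: +75 → 115 ≥ 90
  Hale: +70 → 70 ≥ 60
  Morley: +70 → 70 ≥ 60
Round 4 — Elm, Hale, Morley default.
  Arden: +95 → 175 ≥ 90
Round 5 — Arden defaults.
No further defaults.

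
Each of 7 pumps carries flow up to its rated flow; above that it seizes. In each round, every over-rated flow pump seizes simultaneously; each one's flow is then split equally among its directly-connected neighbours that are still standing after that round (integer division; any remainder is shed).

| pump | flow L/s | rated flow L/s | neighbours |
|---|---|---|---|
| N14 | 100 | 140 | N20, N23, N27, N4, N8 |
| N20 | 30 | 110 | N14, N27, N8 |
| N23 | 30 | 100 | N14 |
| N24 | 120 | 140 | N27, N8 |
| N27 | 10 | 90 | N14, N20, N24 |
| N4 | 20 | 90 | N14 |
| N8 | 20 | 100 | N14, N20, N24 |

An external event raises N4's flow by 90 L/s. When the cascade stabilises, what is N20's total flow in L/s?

82

Round 1 — N4 at 110 > 90. N4 seizes.
  N4 sheds 110 L/s to N14: 110 each.
    N14: 100+110 = 210 > 140
Round 2 — N14 seizes.
  N14 sheds 210 L/s to N20, N23, N27, N8: 52 each (2 lost).
    N20: 30+52 = 82 ≤ 110
    N23: 30+52 = 82 ≤ 100
    N27: 10+52 = 62 ≤ 90
    N8: 20+52 = 72 ≤ 100
No further seizures.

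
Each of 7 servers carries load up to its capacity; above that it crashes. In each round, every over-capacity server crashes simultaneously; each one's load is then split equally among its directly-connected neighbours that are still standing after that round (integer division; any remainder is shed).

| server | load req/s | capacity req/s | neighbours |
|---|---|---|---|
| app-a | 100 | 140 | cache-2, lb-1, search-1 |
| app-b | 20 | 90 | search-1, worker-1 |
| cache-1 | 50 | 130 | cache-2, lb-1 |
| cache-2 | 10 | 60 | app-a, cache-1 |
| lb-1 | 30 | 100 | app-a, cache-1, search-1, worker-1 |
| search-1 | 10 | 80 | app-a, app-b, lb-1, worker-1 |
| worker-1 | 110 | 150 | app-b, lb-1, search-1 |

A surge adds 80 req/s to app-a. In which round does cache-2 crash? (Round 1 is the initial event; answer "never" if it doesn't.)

2

Round 1 — app-a at 180 > 140. app-a crashes.
  app-a sheds 180 req/s to cache-2, lb-1, search-1: 60 each.
    cache-2: 10+60 = 70 > 60
    lb-1: 30+60 = 90 ≤ 100
    search-1: 10+60 = 70 ≤ 80
Round 2 — cache-2 crashes.
  cache-2 sheds 70 req/s to cache-1: 70 each.
    cache-1: 50+70 = 120 ≤ 130
No further crashes.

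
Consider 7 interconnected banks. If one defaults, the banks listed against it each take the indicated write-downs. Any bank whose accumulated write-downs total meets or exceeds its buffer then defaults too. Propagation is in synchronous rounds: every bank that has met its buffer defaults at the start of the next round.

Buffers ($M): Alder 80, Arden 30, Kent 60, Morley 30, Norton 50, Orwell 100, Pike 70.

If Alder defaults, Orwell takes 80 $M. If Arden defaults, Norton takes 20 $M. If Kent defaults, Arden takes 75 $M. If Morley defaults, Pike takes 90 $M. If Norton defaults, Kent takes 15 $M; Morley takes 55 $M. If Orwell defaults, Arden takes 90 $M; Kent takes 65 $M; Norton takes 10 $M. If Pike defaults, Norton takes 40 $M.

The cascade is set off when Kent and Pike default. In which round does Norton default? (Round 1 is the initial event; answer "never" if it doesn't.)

3

Round 1 — Kent, Pike default (initial).
  Arden: +75 → 75 ≥ 30
  Norton: +40 → 40 < 50
Round 2 — Arden defaults.
  Norton: +20 → 60 ≥ 50
Round 3 — Norton defaults.
  Morley: +55 → 55 ≥ 30
Round 4 — Morley defaults.
No further defaults.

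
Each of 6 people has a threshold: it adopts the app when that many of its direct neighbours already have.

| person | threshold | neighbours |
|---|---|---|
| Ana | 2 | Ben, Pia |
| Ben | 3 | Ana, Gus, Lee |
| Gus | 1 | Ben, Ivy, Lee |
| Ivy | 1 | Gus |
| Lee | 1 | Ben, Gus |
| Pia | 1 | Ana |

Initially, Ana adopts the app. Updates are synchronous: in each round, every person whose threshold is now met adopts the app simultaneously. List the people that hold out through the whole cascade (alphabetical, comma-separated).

Round 1 — Ana adopts the app (initial).
Round 2 — checking thresholds:
  Ben: 1 of 3 neighbours < 3, not yet.
  Pia: 1 of 1 neighbours ≥ 1, adopts the app.
Round 3 — no new adoptions; cascade stops.

Ben, Gus, Ivy, Lee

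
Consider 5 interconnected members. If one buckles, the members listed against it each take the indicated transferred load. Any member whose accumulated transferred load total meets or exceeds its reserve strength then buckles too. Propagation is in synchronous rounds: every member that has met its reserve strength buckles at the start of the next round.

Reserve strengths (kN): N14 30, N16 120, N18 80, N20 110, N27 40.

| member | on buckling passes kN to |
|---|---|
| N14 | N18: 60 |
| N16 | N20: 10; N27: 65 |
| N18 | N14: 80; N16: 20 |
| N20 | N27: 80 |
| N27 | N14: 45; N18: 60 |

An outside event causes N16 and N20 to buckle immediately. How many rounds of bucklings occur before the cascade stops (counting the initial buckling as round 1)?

Round 1 — N16, N20 buckle (initial).
  N27: +65+80 → 145 ≥ 40
Round 2 — N27 buckles.
  N14: +45 → 45 ≥ 30
  N18: +60 → 60 < 80
Round 3 — N14 buckles.
  N18: +60 → 120 ≥ 80
Round 4 — N18 buckles.
No further bucklings.

4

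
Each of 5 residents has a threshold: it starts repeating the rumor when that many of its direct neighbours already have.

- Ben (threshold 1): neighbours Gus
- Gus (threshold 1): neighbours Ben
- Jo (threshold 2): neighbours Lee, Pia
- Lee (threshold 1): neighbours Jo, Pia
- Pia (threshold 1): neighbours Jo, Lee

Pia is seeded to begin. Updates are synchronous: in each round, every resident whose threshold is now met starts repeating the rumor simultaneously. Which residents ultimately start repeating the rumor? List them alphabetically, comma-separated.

Round 1 — Pia starts repeating the rumor (initial).
Round 2 — checking thresholds:
  Jo: 1 of 2 neighbours < 2, not yet.
  Lee: 1 of 2 neighbours ≥ 1, starts repeating the rumor.
Round 3 — checking thresholds:
  Jo: 2 of 2 neighbours ≥ 2, starts repeating the rumor.
Round 4 — no new spreads; cascade stops.

Jo, Lee, Pia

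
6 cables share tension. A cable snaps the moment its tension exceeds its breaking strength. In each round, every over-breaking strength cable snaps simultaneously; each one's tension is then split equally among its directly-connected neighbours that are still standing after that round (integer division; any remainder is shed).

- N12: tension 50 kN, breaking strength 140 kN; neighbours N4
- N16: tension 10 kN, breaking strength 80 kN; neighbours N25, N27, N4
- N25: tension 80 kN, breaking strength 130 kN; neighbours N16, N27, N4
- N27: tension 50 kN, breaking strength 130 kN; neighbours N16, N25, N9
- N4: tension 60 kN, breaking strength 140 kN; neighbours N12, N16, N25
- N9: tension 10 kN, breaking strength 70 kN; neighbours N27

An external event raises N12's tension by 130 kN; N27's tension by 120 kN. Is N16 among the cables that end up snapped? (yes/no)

Round 1 — N12 at 180 > 140; N27 at 170 > 130. N12, N27 snap.
  N12 sheds 180 kN to N4: 180 each.
    N4: 60+180 = 240 > 140
  N27 sheds 170 kN to N16, N25, N9: 56 each (2 lost).
    N16: 10+56 = 66 ≤ 80
    N25: 80+56 = 136 > 130
    N9: 10+56 = 66 ≤ 70
Round 2 — N25, N4 snap.
  N25 sheds 136 kN to N16: 136 each.
    N16: 66+136 = 202 > 80
  N4 sheds 240 kN to N16: 240 each.
    N16: 202+240 = 442 > 80
Round 3 — N16 snaps.
  N16 sheds 442 kN: no online neighbours, lost.
No further breaks.

yes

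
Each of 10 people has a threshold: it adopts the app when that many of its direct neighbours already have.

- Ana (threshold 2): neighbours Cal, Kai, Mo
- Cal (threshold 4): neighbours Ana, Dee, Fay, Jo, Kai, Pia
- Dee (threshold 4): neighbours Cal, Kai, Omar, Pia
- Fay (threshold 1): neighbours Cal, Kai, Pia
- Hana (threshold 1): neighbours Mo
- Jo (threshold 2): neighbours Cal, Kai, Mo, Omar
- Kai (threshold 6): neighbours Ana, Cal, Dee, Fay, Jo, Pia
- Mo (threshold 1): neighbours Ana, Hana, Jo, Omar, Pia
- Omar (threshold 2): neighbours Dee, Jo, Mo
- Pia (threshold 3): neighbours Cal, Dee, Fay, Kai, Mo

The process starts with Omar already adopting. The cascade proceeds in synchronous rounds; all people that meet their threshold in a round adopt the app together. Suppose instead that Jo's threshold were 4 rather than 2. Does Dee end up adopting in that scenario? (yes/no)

With Jo's threshold at 4:
Round 1 — Omar adopts the app (initial).
Round 2 — checking thresholds:
  Dee: 1 of 4 neighbours < 4, not yet.
  Jo: 1 of 4 neighbours < 4, not yet.
  Mo: 1 of 5 neighbours ≥ 1, adopts the app.
Round 3 — checking thresholds:
  Ana: 1 of 3 neighbours < 2, not yet.
  Dee: 1 of 4 neighbours < 4, not yet.
  Hana: 1 of 1 neighbours ≥ 1, adopts the app.
  Jo: 2 of 4 neighbours < 4, not yet.
  Pia: 1 of 5 neighbours < 3, not yet.
Round 4 — no new adoptions; cascade stops.

no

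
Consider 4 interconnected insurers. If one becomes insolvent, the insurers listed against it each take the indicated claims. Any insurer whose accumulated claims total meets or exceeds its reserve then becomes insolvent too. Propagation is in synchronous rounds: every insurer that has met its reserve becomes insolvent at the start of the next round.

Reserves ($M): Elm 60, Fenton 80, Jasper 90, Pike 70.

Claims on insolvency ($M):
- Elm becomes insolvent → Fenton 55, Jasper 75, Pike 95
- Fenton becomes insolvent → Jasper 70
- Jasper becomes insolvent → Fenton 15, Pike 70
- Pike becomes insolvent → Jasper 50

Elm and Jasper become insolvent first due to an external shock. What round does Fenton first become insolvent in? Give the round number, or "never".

never

Round 1 — Elm, Jasper become insolvent (initial).
  Fenton: +55+15 → 70 < 80
  Pike: +95+70 → 165 ≥ 70
Round 2 — Pike becomes insolvent.
No further insolvencies.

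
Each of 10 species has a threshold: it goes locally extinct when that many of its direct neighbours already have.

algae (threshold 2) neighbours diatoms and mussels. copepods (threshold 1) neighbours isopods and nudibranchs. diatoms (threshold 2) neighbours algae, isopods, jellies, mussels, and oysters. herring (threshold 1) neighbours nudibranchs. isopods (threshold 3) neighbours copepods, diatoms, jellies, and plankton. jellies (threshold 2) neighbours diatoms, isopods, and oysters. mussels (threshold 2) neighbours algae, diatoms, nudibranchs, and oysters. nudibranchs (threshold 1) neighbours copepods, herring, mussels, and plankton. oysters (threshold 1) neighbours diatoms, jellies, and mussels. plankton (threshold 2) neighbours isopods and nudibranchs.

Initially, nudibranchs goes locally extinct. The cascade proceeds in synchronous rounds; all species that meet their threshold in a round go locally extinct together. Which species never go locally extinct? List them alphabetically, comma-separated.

Round 1 — nudibranchs goes locally extinct (initial).
Round 2 — checking thresholds:
  copepods: 1 of 2 neighbours ≥ 1, goes locally extinct.
  herring: 1 of 1 neighbours ≥ 1, goes locally extinct.
  mussels: 1 of 4 neighbours < 2, not yet.
  plankton: 1 of 2 neighbours < 2, not yet.
Round 3 — no new extinctions; cascade stops.

algae, diatoms, isopods, jellies, mussels, oysters, plankton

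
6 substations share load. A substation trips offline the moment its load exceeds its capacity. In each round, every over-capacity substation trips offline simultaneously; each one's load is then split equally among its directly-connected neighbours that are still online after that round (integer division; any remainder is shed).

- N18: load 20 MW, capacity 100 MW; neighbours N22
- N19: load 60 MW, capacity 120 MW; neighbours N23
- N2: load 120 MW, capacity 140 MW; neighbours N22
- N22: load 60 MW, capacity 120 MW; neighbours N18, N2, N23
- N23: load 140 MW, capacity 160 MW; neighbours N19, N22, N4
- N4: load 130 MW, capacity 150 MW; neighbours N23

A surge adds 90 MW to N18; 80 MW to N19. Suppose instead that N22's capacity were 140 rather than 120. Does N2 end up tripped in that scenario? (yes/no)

yes

With N22's capacity at 140:
Round 1 — N18 at 110 > 100; N19 at 140 > 120. N18, N19 trip offline.
  N18 sheds 110 MW to N22: 110 each.
    N22: 60+110 = 170 > 140
  N19 sheds 140 MW to N23: 140 each.
    N23: 140+140 = 280 > 160
Round 2 — N22, N23 trip offline.
  N22 sheds 170 MW to N2: 170 each.
    N2: 120+170 = 290 > 140
  N23 sheds 280 MW to N4: 280 each.
    N4: 130+280 = 410 > 150
Round 3 — N2, N4 trip offline.
  N2 sheds 290 MW: no online neighbours, lost.
  N4 sheds 410 MW: no online neighbours, lost.
No further trips.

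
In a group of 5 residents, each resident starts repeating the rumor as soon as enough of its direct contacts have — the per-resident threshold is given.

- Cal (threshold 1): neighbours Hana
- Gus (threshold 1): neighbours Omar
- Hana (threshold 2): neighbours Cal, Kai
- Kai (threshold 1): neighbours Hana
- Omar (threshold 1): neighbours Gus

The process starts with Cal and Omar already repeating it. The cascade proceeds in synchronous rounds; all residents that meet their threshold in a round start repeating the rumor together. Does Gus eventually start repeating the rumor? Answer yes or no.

yes

Round 1 — Cal, Omar start repeating the rumor (initial).
Round 2 — checking thresholds:
  Gus: 1 of 1 neighbours ≥ 1, starts repeating the rumor.
  Hana: 1 of 2 neighbours < 2, below threshold.
Round 3 — no new spreads; cascade stops.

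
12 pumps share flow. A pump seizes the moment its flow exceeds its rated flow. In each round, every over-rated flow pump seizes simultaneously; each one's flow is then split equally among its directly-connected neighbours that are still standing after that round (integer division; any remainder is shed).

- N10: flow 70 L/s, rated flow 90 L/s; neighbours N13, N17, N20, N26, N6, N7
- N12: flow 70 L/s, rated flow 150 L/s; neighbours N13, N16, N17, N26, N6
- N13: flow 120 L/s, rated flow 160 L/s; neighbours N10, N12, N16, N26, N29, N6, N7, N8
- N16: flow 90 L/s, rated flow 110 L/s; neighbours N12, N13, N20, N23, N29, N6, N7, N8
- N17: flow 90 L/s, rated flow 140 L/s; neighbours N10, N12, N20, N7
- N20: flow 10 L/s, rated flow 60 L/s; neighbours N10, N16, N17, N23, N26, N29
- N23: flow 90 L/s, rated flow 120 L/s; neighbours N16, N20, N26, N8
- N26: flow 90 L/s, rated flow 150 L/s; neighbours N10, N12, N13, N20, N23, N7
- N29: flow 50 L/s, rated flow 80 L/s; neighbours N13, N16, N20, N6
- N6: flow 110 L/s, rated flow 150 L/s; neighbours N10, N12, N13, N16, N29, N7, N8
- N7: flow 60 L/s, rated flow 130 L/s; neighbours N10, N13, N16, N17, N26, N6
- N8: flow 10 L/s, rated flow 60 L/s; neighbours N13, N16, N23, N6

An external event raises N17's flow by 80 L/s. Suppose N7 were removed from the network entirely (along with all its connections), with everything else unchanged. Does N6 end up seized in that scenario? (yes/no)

With N7 removed:
Round 1 — N17 at 170 > 140. N17 seizes.
  N17 sheds 170 L/s to N10, N12, N20: 56 each (2 lost).
    N10: 70+56 = 126 > 90
    N12: 70+56 = 126 ≤ 150
    N20: 10+56 = 66 > 60
Round 2 — N10, N20 seize.
  N10 sheds 126 L/s to N13, N26, N6: 42 each.
    N13: 120+42 = 162 > 160
    N26: 90+42 = 132 ≤ 150
    N6: 110+42 = 152 > 150
  N20 sheds 66 L/s to N16, N23, N26, N29: 16 each (2 lost).
    N16: 90+16 = 106 ≤ 110
    N23: 90+16 = 106 ≤ 120
    N26: 132+16 = 148 ≤ 150
    N29: 50+16 = 66 ≤ 80
Round 3 — N13, N6 seize.
  N13 sheds 162 L/s to N12, N16, N26, N29, N8: 32 each (2 lost).
    N12: 126+32 = 158 > 150
    N16: 106+32 = 138 > 110
    N26: 148+32 = 180 > 150
    N29: 66+32 = 98 > 80
    N8: 10+32 = 42 ≤ 60
  N6 sheds 152 L/s to N12, N16, N29, N8: 38 each.
    N12: 158+38 = 196 > 150
    N16: 138+38 = 176 > 110
    N29: 98+38 = 136 > 80
    N8: 42+38 = 80 > 60
Round 4 — N12, N16, N26, N29, N8 seize.
  N12 sheds 196 L/s: no online neighbours, lost.
  N16 sheds 176 L/s to N23: 176 each.
    N23: 106+176 = 282 > 120
  N26 sheds 180 L/s to N23: 180 each.
    N23: 282+180 = 462 > 120
  N29 sheds 136 L/s: no online neighbours, lost.
  N8 sheds 80 L/s to N23: 80 each.
    N23: 462+80 = 542 > 120
Round 5 — N23 seizes.
  N23 sheds 542 L/s: no online neighbours, lost.
No further seizures.

yes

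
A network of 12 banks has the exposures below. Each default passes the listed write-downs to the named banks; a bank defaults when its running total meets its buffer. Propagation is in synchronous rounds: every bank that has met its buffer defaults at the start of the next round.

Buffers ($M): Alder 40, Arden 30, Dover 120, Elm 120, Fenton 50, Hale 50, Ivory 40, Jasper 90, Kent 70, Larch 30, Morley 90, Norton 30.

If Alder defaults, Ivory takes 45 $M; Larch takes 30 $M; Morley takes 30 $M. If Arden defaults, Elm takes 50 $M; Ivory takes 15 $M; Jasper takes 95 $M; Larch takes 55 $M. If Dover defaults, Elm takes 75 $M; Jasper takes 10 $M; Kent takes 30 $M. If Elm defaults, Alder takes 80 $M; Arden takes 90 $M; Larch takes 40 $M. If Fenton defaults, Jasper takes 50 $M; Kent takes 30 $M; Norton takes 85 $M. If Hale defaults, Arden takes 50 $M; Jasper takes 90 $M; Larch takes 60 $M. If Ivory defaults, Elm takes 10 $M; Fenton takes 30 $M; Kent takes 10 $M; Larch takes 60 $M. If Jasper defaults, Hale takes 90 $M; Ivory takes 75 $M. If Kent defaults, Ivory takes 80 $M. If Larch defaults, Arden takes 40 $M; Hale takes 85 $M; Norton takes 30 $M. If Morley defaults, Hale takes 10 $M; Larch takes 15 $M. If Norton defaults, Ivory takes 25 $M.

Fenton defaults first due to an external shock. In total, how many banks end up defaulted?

2

Round 1 — Fenton defaults (initial).
  Jasper: +50 → 50 < 90
  Kent: +30 → 30 < 70
  Norton: +85 → 85 ≥ 30
Round 2 — Norton defaults.
  Ivory: +25 → 25 < 40
No further defaults.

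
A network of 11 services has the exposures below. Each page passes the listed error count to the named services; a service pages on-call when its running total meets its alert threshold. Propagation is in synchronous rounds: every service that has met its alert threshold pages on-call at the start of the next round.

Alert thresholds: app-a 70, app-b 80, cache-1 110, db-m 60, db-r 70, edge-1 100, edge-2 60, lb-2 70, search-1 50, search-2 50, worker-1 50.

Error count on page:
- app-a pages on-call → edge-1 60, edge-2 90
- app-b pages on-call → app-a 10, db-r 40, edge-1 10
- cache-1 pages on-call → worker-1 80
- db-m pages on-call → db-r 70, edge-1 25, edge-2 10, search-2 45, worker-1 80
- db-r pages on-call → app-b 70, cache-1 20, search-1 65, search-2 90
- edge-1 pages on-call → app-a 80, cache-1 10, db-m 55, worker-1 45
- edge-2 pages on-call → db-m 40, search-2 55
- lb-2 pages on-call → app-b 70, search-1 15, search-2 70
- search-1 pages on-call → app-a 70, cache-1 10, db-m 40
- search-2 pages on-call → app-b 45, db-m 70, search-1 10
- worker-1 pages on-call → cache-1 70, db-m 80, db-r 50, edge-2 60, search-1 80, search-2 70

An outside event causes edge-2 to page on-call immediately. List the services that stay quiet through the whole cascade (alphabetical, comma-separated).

Round 1 — edge-2 pages on-call (initial).
  db-m: +40 → 40 < 60
  search-2: +55 → 55 ≥ 50
Round 2 — search-2 pages on-call.
  app-b: +45 → 45 < 80
  db-m: +70 → 110 ≥ 60
  search-1: +10 → 10 < 50
Round 3 — db-m pages on-call.
  db-r: +70 → 70 ≥ 70
  edge-1: +25 → 25 < 100
  worker-1: +80 → 80 ≥ 50
Round 4 — db-r, worker-1 page on-call.
  app-b: +70 → 115 ≥ 80
  cache-1: +20+70 → 90 < 110
  search-1: +65+80 → 155 ≥ 50
Round 5 — app-b, search-1 page on-call.
  app-a: +10+70 → 80 ≥ 70
  cache-1: +10 → 100 < 110
  edge-1: +10 → 35 < 100
Round 6 — app-a pages on-call.
  edge-1: +60 → 95 < 100
No further pages.

cache-1, edge-1, lb-2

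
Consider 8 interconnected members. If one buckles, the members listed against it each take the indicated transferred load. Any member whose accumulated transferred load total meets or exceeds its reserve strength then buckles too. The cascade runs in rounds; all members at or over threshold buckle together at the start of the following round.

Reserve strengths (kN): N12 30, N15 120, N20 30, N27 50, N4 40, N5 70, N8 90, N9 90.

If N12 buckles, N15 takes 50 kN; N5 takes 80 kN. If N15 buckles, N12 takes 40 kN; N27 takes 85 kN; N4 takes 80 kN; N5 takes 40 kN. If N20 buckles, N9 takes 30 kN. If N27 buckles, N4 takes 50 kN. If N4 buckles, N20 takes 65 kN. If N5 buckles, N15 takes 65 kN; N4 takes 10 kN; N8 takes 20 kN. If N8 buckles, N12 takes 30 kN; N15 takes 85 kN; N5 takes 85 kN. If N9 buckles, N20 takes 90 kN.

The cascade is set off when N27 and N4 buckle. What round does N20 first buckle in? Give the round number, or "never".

2

Round 1 — N27, N4 buckle (initial).
  N20: +65 → 65 ≥ 30
Round 2 — N20 buckles.
  N9: +30 → 30 < 90
No further bucklings.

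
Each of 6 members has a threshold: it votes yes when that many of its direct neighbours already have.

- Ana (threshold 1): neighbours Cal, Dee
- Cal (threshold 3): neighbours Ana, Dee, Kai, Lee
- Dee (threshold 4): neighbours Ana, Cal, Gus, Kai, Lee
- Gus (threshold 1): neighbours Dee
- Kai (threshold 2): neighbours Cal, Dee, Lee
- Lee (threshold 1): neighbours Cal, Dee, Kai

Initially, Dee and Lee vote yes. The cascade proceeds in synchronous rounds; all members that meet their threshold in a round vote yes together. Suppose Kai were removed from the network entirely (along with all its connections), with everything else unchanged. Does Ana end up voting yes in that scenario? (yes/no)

With Kai removed:
Round 1 — Dee, Lee vote yes (initial).
Round 2 — checking thresholds:
  Ana: 1 of 2 neighbours ≥ 1, votes yes.
  Cal: 2 of 3 neighbours < 3, not yet.
  Gus: 1 of 1 neighbours ≥ 1, votes yes.
Round 3 — checking thresholds:
  Cal: 3 of 3 neighbours ≥ 3, votes yes.
Round 4 — no new yes votes; cascade stops.

yes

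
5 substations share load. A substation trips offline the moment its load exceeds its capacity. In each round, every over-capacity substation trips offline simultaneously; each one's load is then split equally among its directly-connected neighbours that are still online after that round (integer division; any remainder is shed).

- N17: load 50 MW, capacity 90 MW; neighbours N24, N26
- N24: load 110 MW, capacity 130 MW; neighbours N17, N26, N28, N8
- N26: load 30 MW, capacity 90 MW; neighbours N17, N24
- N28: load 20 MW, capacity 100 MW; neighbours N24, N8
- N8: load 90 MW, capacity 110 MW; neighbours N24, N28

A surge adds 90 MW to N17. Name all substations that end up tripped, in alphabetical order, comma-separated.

Round 1 — N17 at 140 > 90. N17 trips offline.
  N17 sheds 140 MW to N24, N26: 70 each.
    N24: 110+70 = 180 > 130
    N26: 30+70 = 100 > 90
Round 2 — N24, N26 trip offline.
  N24 sheds 180 MW to N28, N8: 90 each.
    N28: 20+90 = 110 > 100
    N8: 90+90 = 180 > 110
  N26 sheds 100 MW: no online neighbours, lost.
Round 3 — N28, N8 trip offline.
  N28 sheds 110 MW: no online neighbours, lost.
  N8 sheds 180 MW: no online neighbours, lost.
No further trips.

N17, N24, N26, N28, N8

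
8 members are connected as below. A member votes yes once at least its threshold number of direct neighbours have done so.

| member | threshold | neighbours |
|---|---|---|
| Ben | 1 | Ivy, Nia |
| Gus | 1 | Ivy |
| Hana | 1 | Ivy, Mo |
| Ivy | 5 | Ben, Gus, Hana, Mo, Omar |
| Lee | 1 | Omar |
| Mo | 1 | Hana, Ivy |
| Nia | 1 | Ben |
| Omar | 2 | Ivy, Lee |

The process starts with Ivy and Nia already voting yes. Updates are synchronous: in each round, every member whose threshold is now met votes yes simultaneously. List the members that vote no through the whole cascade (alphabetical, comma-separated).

Lee, Omar

Round 1 — Ivy, Nia vote yes (initial).
Round 2 — checking thresholds:
  Ben: 2 of 2 neighbours ≥ 1, votes yes.
  Gus: 1 of 1 neighbours ≥ 1, votes yes.
  Hana: 1 of 2 neighbours ≥ 1, votes yes.
  Mo: 1 of 2 neighbours ≥ 1, votes yes.
  Omar: 1 of 2 neighbours < 2, not yet.
Round 3 — no new yes votes; cascade stops.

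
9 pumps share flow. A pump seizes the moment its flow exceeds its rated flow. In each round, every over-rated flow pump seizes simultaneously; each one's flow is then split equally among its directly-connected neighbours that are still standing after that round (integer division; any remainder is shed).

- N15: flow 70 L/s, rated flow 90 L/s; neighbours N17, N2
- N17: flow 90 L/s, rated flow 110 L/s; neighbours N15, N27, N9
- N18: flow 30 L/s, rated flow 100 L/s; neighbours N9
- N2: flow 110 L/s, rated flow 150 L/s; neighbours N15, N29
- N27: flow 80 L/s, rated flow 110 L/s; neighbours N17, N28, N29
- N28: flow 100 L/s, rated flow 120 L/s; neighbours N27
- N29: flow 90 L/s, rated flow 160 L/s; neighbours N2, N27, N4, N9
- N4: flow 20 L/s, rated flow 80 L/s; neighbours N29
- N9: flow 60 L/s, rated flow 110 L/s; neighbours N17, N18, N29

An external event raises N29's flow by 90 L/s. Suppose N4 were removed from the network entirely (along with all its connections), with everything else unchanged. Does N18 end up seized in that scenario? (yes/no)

no

With N4 removed:
Round 1 — N29 at 180 > 160. N29 seizes.
  N29 sheds 180 L/s to N2, N27, N9: 60 each.
    N2: 110+60 = 170 > 150
    N27: 80+60 = 140 > 110
    N9: 60+60 = 120 > 110
Round 2 — N2, N27, N9 seize.
  N2 sheds 170 L/s to N15: 170 each.
    N15: 70+170 = 240 > 90
  N27 sheds 140 L/s to N17, N28: 70 each.
    N17: 90+70 = 160 > 110
    N28: 100+70 = 170 > 120
  N9 sheds 120 L/s to N17, N18: 60 each.
    N17: 160+60 = 220 > 110
    N18: 30+60 = 90 ≤ 100
Round 3 — N15, N17, N28 seize.
  N15 sheds 240 L/s: no online neighbours, lost.
  N17 sheds 220 L/s: no online neighbours, lost.
  N28 sheds 170 L/s: no online neighbours, lost.
No further seizures.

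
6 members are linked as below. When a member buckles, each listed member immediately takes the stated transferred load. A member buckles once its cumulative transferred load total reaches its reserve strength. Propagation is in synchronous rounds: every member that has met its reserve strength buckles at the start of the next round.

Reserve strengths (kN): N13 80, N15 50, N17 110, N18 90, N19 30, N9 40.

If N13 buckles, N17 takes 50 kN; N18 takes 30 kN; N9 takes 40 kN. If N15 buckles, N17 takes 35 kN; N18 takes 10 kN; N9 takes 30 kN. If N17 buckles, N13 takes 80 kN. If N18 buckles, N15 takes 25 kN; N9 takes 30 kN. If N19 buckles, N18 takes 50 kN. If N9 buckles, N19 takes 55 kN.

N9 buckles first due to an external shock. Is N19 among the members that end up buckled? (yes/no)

yes

Round 1 — N9 buckles (initial).
  N19: +55 → 55 ≥ 30
Round 2 — N19 buckles.
  N18: +50 → 50 < 90
No further bucklings.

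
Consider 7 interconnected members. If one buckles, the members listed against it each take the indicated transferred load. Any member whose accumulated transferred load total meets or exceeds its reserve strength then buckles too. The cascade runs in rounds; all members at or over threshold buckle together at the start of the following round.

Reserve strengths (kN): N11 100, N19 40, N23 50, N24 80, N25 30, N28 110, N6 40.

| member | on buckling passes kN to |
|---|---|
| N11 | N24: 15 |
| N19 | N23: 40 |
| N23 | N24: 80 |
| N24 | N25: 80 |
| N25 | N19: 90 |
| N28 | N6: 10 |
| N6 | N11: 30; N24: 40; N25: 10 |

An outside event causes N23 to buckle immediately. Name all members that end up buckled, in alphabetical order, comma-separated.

N19, N23, N24, N25

Round 1 — N23 buckles (initial).
  N24: +80 → 80 ≥ 80
Round 2 — N24 buckles.
  N25: +80 → 80 ≥ 30
Round 3 — N25 buckles.
  N19: +90 → 90 ≥ 40
Round 4 — N19 buckles.
No further bucklings.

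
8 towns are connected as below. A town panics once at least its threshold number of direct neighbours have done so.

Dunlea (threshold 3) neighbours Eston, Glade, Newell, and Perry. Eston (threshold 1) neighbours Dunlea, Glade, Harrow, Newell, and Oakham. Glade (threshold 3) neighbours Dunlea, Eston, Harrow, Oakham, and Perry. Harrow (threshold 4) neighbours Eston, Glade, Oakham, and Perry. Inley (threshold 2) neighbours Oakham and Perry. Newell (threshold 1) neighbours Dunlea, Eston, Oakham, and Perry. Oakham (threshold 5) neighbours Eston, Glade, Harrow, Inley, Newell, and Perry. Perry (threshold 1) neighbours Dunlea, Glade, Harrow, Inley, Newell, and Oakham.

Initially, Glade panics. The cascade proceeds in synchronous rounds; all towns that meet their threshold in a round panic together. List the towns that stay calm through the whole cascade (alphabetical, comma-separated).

Round 1 — Glade panics (initial).
Round 2 — checking thresholds:
  Dunlea: 1 of 4 neighbours < 3, holds.
  Eston: 1 of 5 neighbours ≥ 1, panics.
  Harrow: 1 of 4 neighbours < 4, holds.
  Oakham: 1 of 6 neighbours < 5, holds.
  Perry: 1 of 6 neighbours ≥ 1, panics.
Round 3 — checking thresholds:
  Dunlea: 3 of 4 neighbours ≥ 3, panics.
  Harrow: 3 of 4 neighbours < 4, holds.
  Inley: 1 of 2 neighbours < 2, holds.
  Newell: 2 of 4 neighbours ≥ 1, panics.
  Oakham: 3 of 6 neighbours < 5, holds.
Round 4 — no new panics; cascade stops.

Harrow, Inley, Oakham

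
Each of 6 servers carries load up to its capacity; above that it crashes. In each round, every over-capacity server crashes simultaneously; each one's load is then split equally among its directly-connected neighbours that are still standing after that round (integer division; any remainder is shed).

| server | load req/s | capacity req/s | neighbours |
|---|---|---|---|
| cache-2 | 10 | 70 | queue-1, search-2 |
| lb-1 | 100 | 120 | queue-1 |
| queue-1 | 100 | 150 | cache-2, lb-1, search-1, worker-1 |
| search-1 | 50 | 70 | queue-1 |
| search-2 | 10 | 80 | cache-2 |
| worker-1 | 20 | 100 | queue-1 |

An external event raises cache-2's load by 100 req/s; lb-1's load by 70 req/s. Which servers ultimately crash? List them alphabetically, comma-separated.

Round 1 — cache-2 at 110 > 70; lb-1 at 170 > 120. cache-2, lb-1 crash.
  cache-2 sheds 110 req/s to queue-1, search-2: 55 each.
    queue-1: 100+55 = 155 > 150
    search-2: 10+55 = 65 ≤ 80
  lb-1 sheds 170 req/s to queue-1: 170 each.
    queue-1: 155+170 = 325 > 150
Round 2 — queue-1 crashes.
  queue-1 sheds 325 req/s to search-1, worker-1: 162 each (1 lost).
    search-1: 50+162 = 212 > 70
    worker-1: 20+162 = 182 > 100
Round 3 — search-1, worker-1 crash.
  search-1 sheds 212 req/s: no online neighbours, lost.
  worker-1 sheds 182 req/s: no online neighbours, lost.
No further crashes.

cache-2, lb-1, queue-1, search-1, worker-1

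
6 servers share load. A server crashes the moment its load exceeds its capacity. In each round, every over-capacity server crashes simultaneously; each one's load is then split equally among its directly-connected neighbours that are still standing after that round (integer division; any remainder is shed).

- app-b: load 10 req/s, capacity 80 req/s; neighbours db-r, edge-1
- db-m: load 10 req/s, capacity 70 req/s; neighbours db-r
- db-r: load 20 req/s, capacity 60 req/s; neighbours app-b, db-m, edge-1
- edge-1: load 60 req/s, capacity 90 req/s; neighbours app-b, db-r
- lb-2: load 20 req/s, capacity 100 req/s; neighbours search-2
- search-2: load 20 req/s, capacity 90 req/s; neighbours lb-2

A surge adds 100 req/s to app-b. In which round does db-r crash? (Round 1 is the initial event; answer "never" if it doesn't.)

Round 1 — app-b at 110 > 80. app-b crashes.
  app-b sheds 110 req/s to db-r, edge-1: 55 each.
    db-r: 20+55 = 75 > 60
    edge-1: 60+55 = 115 > 90
Round 2 — db-r, edge-1 crash.
  db-r sheds 75 req/s to db-m: 75 each.
    db-m: 10+75 = 85 > 70
  edge-1 sheds 115 req/s: no online neighbours, lost.
Round 3 — db-m crashes.
  db-m sheds 85 req/s: no online neighbours, lost.
No further crashes.

2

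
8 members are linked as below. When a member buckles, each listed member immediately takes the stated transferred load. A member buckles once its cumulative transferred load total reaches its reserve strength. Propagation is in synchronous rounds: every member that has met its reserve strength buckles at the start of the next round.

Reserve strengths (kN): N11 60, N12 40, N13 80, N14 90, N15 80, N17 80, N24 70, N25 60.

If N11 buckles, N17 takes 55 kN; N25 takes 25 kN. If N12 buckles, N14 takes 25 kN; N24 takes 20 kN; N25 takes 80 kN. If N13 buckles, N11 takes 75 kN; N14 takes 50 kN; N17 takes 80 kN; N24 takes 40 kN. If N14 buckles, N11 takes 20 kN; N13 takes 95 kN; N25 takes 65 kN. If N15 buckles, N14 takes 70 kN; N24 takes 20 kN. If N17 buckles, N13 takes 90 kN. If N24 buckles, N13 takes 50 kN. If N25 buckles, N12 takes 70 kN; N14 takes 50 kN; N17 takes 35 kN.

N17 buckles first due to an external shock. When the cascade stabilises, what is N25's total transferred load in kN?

Round 1 — N17 buckles (initial).
  N13: +90 → 90 ≥ 80
Round 2 — N13 buckles.
  N11: +75 → 75 ≥ 60
  N14: +50 → 50 < 90
  N24: +40 → 40 < 70
Round 3 — N11 buckles.
  N25: +25 → 25 < 60
No further bucklings.

25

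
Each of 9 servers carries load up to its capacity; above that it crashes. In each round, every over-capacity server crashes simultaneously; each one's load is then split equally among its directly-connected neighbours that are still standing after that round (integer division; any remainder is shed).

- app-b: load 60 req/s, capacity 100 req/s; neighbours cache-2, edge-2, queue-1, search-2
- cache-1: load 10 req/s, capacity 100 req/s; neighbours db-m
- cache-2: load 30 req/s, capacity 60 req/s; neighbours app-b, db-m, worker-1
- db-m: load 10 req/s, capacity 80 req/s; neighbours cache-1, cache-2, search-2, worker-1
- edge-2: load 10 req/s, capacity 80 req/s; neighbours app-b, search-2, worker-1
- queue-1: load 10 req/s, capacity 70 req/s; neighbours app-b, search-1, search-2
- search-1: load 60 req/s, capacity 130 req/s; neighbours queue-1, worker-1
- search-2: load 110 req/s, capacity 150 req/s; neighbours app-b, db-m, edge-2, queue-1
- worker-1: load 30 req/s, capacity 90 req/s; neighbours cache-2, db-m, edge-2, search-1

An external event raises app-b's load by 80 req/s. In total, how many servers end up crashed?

Round 1 — app-b at 140 > 100. app-b crashes.
  app-b sheds 140 req/s to cache-2, edge-2, queue-1, search-2: 35 each.
    cache-2: 30+35 = 65 > 60
    edge-2: 10+35 = 45 ≤ 80
    queue-1: 10+35 = 45 ≤ 70
    search-2: 110+35 = 145 ≤ 150
Round 2 — cache-2 crashes.
  cache-2 sheds 65 req/s to db-m, worker-1: 32 each (1 lost).
    db-m: 10+32 = 42 ≤ 80
    worker-1: 30+32 = 62 ≤ 90
No further crashes.

2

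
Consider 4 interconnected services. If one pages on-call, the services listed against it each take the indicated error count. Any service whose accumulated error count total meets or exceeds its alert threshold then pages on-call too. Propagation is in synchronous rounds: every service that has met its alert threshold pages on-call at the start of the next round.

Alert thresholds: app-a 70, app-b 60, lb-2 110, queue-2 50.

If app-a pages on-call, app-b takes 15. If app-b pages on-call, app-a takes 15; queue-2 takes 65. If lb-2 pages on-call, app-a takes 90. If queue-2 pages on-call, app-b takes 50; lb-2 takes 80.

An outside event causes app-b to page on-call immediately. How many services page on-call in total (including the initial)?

2

Round 1 — app-b pages on-call (initial).
  app-a: +15 → 15 < 70
  queue-2: +65 → 65 ≥ 50
Round 2 — queue-2 pages on-call.
  lb-2: +80 → 80 < 110
No further pages.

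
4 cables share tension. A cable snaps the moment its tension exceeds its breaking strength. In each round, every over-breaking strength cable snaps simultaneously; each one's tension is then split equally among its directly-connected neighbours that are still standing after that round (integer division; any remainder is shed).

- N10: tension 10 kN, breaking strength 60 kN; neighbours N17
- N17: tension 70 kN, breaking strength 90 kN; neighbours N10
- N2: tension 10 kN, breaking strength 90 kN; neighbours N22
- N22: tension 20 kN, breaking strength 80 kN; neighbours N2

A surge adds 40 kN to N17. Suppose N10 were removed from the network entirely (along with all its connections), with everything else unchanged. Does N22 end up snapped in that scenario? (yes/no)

no

With N10 removed:
Round 1 — N17 at 110 > 90. N17 snaps.
  N17 sheds 110 kN: no online neighbours, lost.
No further breaks.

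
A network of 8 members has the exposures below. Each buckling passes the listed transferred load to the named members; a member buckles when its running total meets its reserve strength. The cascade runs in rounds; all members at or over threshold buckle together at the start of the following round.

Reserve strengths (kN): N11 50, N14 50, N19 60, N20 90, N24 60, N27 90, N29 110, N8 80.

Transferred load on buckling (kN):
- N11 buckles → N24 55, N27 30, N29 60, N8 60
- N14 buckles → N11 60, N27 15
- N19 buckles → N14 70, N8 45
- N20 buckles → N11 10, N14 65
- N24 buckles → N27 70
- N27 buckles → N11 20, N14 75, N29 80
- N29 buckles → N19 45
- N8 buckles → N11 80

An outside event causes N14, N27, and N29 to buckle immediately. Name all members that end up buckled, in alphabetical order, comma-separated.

N11, N14, N27, N29

Round 1 — N14, N27, N29 buckle (initial).
  N11: +60+20 → 80 ≥ 50
  N19: +45 → 45 < 60
Round 2 — N11 buckles.
  N24: +55 → 55 < 60
  N8: +60 → 60 < 80
No further bucklings.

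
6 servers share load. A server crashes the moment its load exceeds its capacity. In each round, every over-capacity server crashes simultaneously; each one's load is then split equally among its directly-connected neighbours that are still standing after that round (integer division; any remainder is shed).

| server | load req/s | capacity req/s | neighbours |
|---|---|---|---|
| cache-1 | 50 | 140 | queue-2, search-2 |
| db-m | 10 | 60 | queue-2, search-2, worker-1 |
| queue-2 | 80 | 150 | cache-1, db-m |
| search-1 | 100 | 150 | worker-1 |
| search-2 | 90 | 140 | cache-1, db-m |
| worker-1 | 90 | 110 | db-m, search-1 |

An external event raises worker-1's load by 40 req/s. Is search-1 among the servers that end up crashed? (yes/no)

yes

Round 1 — worker-1 at 130 > 110. worker-1 crashes.
  worker-1 sheds 130 req/s to db-m, search-1: 65 each.
    db-m: 10+65 = 75 > 60
    search-1: 100+65 = 165 > 150
Round 2 — db-m, search-1 crash.
  db-m sheds 75 req/s to queue-2, search-2: 37 each (1 lost).
    queue-2: 80+37 = 117 ≤ 150
    search-2: 90+37 = 127 ≤ 140
  search-1 sheds 165 req/s: no online neighbours, lost.
No further crashes.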